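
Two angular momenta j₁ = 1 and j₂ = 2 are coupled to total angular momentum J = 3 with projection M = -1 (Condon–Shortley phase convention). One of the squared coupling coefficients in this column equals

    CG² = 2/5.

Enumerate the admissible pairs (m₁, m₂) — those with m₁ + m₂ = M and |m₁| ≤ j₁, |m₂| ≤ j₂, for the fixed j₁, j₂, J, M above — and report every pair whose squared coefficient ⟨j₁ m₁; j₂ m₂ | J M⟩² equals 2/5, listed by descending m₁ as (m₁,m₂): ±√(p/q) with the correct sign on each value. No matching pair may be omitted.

(-1,0): +√(2/5)

Admissible pairs with m₁+m₂ = M = -1: (-1,0), (0,-1), (1,-2)
  (m₁,m₂)=(1,-2): CG² = 1/15, CG = +√(1/15)
  (m₁,m₂)=(0,-1): CG² = 8/15, CG = +√(8/15)
  (m₁,m₂)=(-1,0): CG² = 2/5, CG = +√(2/5)   ← matches the target
Pairs with CG² = 2/5: (-1,0): +√(2/5)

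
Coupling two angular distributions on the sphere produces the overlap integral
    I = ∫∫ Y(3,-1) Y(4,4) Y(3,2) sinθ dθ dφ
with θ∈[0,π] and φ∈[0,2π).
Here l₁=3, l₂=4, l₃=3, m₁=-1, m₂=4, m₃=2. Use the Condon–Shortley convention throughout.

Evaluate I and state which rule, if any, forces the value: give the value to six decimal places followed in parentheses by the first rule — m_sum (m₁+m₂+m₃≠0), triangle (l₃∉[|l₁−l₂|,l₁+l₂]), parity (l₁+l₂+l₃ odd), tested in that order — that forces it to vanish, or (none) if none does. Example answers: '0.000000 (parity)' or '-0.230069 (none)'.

m-sum = -1 + 4 + 2 = 5 ≠ 0 ⇒ I = 0

0.000000 (m_sum)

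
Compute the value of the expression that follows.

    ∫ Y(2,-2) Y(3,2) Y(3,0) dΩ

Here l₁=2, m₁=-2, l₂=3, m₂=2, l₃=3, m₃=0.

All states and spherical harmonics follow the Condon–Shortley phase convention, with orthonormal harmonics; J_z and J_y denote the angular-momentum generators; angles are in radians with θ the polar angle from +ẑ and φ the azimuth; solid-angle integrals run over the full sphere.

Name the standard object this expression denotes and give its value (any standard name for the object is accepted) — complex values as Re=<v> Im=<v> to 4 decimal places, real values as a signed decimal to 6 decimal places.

This is a Gaunt coefficient — the integral of a triple product of spherical harmonics over the sphere.
Rules hold: Σm=0, L=8 even, 1≤3≤5.
N = 5·7·7 = 245
Δ = 2!·2!·4!/9! = 1/3780
Racah Σ t=0..2: t=0:+1/24 t=1:−1/4 t=2:+1/24 = -1/6
⇒ 3j(2 3 3; 0 0 0)² = 4/105, sgn +1
Racah Σ t=2..2: t=2:+1/24 = 1/24
⇒ 3j(2 3 3; -2 2 0)² = 1/21, sgn -1
4πI² = N·(3j₀)²·(3jₘ)² = 4/9
I = -1·√(0.444444/4π) = -0.18806319

Gaunt coefficient, -0.188063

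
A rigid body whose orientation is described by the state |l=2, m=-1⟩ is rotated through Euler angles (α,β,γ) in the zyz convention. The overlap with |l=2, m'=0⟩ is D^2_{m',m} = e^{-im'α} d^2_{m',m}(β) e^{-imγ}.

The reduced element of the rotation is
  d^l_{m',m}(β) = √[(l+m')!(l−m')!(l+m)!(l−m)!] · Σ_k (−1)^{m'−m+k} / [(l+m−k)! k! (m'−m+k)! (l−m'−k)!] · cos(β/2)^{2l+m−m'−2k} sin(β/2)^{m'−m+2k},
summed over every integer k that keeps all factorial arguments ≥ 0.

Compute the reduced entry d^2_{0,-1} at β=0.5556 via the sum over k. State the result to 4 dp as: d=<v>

d^2_{0,-1}(β=0.5556) via the finite sum:
c=cos(0.555600/2)=0.961661, s=sin(0.555600/2)=0.274241; N=√[2·2·1·6]=4.898979
k: max(0,(-1)−(0))=0 … min(2+(-1),2−(0))=1
  k=0: (−1)^1·4.8990/(2)·0.9617^3·0.2742^1 = -0.597412
  k=1: (−1)^2·4.8990/(2)·0.9617^1·0.2742^3 = +0.048584
d^2_{0,-1}(0.5556) = -0.597412 +0.048584 = -0.548828

d=-0.5488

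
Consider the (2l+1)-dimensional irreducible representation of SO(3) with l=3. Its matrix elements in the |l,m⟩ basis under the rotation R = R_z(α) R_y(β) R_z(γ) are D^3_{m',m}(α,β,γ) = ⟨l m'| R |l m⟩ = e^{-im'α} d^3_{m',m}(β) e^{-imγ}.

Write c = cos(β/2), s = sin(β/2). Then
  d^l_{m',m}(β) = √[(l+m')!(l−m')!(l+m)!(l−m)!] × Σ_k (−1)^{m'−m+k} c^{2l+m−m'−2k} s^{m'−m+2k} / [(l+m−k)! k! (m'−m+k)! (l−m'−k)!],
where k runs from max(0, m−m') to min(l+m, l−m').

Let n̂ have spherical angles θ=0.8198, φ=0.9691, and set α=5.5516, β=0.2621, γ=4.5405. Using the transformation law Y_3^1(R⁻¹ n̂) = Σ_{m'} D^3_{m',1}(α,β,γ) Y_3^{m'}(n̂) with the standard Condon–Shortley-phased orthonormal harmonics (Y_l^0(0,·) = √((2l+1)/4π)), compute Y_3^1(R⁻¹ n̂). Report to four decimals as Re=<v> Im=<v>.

Re=0.2188 Im=0.1271

Need the full column D^3_{m',1} for m'=−3..3 at α=5.5516, β=0.2621, γ=4.5405.
cos(β/2)=0.991425, sin(β/2)=0.130675
d^3_{-3,1}: single k=4 term ⇒ +0.001110;  D = +0.000999-0.000485i
d^3_{-2,1}: k∈[3..4] ⇒ +0.013753 -0.000119 = +0.013633;  D = +0.013104+0.003761i
d^3_{-1,1}: k∈[2..4] ⇒ +0.098987 -0.002293 +0.000005 = +0.096699;  D = +0.051340+0.081944i
d^3_{0,1}: k∈[1..3] ⇒ +0.433594 -0.022598 +0.000131 = +0.411127;  D = -0.070321+0.405069i
d^3_{1,1}: k∈[0..2] ⇒ +0.949642 -0.131982 +0.001720 = +0.819379;  D = -0.643607+0.507101i
d^3_{2,1}: k∈[0..1] ⇒ -0.395816 +0.013753 = -0.382063;  D = +0.381274+0.024536i
d^3_{3,1}: single k=0 term ⇒ +0.063896;  D = -0.044706-0.045651i
Y_3^{m'}(θ=0.8198,φ=0.9691) and Σ D·Y over m':
  (+0.0010-0.0005i)·(-0.1585-0.0378i)  (+0.0131+0.0038i)·(-0.1339-0.3478i)  (+0.0513+0.0819i)·(+0.1776-0.2587i)  (-0.0703+0.4051i)·(-0.1711+0.0000i)  (-0.6436+0.5071i)·(-0.1776-0.2587i)  (+0.3813+0.0245i)·(-0.1339+0.3478i)  (-0.0447-0.0457i)·(+0.1585-0.0378i)
Y_3^1(R⁻¹ n̂) = +0.218815+0.127135i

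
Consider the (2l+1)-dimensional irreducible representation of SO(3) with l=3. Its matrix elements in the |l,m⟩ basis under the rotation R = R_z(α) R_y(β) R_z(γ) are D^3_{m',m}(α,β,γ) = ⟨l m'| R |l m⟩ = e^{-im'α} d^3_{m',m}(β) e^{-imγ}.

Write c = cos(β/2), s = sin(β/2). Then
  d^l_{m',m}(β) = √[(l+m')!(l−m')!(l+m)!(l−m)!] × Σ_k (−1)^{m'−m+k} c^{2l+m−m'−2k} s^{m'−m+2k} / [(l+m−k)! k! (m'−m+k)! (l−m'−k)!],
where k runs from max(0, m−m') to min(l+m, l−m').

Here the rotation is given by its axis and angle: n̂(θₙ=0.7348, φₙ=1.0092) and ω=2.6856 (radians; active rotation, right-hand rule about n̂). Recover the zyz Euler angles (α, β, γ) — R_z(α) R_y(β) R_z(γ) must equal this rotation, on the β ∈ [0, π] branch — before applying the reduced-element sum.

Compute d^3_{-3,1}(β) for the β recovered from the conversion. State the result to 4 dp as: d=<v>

d=0.4041

Axis–angle → zyz. n̂ = (sinθₙcosφₙ, sinθₙsinφₙ, cosθₙ) = (+0.357034, +0.567463, +0.741965), ω = 2.6856.
R = I cosω + sinω [n̂]ₓ + (1−cosω) n̂n̂ᵀ gives
  R = [-0.655902, +0.057779, +0.752631; +0.711233, -0.286697, +0.641835; +0.252862, +0.956277, +0.146950]
β = atan2(√(R₁₃²+R₂₃²), R₃₃) = 1.423312; α = atan2(R₂₃, R₁₃) mod 2π = 0.706110; γ = atan2(R₃₂, −R₃₁) mod 2π = 1.829303
d^3_{-3,1}(β=1.4233) via the finite sum:
c=cos(1.423312/2)=0.757281, s=sin(1.423312/2)=0.653089; N=√[1·720·24·2]=185.903201
k∈{4} keeps every argument non-negative
  k=4: (−1)^0·185.9032/(48)·0.7573^2·0.6531^4 = +0.404063
d^3_{-3,1}(1.4233) = +0.404063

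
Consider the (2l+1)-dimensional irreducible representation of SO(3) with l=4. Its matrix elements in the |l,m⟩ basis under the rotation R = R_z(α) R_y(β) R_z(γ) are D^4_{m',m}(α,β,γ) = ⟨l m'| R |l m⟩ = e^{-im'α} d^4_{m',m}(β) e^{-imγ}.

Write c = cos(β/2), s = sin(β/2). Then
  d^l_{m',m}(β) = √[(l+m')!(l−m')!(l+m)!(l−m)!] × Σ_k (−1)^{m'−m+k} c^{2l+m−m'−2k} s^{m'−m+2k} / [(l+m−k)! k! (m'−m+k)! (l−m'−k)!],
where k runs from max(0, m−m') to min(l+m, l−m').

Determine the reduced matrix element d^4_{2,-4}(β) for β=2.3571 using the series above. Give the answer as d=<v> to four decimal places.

d^4_{2,-4}(β=2.3571) via the finite sum:
Half-angle: c=0.382265, s=0.924053. N=√(720·2·1·40320)=7619.763776
k∈{0} keeps every argument non-negative
  k=0: (−1)^6·7619.7638/(1440)·0.3823^2·0.9241^6 = +0.481381
d^4_{2,-4}(2.3571) = +0.481381

d=0.4814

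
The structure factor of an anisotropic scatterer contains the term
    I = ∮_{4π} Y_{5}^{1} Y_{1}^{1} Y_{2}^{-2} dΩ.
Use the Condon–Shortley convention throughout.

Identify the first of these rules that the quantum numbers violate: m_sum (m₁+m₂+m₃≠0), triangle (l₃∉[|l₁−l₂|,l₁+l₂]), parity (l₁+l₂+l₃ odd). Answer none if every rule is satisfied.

m₁+m₂+m₃ = 1 + 1 − 2 = 0  ✓
triangle: need |l₁−l₂| ≤ l₃ ≤ l₁+l₂ = [4,6]; l₃=2 is outside  ✗
parity: l₁+l₂+l₃ = 8 is even

triangle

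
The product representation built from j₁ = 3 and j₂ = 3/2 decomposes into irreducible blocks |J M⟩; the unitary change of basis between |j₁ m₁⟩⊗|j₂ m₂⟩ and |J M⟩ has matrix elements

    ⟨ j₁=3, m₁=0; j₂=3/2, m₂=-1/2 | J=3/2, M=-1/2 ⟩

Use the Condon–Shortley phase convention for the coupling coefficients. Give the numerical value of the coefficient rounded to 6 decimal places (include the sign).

-0.507093

triangle: 3!·3!·0!/7! = 36/5040
(j±m)!: 3!·3!·1!·2!·1!·2! = 144
prefactor² = (2J+1)·Δ·N² = 144/35
  k=1: −1/(1!·2!·2!·0!·1!·0!) = -1/4
Σ = -1/4  ⇒  CG² = 144/35·(-1/4)² = 9/35
CG = −√(9/35) = -0.507093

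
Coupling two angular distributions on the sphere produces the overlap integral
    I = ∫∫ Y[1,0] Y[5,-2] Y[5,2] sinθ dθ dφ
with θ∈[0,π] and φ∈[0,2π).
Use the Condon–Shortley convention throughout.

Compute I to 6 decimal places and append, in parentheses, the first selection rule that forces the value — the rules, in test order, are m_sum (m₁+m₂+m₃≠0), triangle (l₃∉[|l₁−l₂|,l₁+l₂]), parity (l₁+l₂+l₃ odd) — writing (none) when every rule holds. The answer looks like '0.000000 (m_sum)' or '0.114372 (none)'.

0.000000 (parity)

Σlᵢ=11 odd — θ-integrand is odd under cosθ→−cosθ; I=0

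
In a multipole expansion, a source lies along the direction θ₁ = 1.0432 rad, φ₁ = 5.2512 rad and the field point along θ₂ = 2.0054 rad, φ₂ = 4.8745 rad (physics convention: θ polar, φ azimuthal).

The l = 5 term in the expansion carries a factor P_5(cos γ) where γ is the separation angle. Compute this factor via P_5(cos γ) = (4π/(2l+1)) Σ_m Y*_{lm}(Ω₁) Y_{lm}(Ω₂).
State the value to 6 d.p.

0.051643

Expand P_5 via completeness: Σ_{m} conj(Y_{5,m}) at Ω₁ times Y_{5,m} at Ω₂ —
  term(m=-5) = -0.019591+0.060595i   from Y*(Ω₁)=+0.096715+0.201481i, Y(Ω₂)=+0.206494+0.196357i
  term(m=-4) = -0.011016-0.171904i   from Y*(Ω₁)=-0.227213+0.343459i, Y(Ω₂)=-0.333386+0.252624i
  term(m=-3) = +0.018750+0.039755i   from Y*(Ω₁)=-0.285595-0.013043i, Y(Ω₂)=-0.071859-0.135919i
  term(m=-2) = -0.030593-0.028695i   from Y*(Ω₁)=+0.072251+0.134427i, Y(Ω₂)=-0.260520+0.087556i
  term(m=-1) = +0.073697+0.029154i   from Y*(Ω₁)=-0.170307+0.284882i, Y(Ω₂)=-0.038540-0.235653i
  term(m=+0) = -0.017288+0.000000i   from Y*(Ω₁)=+0.076818-0.000000i, Y(Ω₂)=-0.225046+0.000000i
  term(m=+1) = +0.073697-0.029154i   from Y*(Ω₁)=+0.170307+0.284882i, Y(Ω₂)=+0.038540-0.235653i
  term(m=+2) = -0.030593+0.028695i   from Y*(Ω₁)=+0.072251-0.134427i, Y(Ω₂)=-0.260520-0.087556i
  term(m=+3) = +0.018750-0.039755i   from Y*(Ω₁)=+0.285595-0.013043i, Y(Ω₂)=+0.071859-0.135919i
  term(m=+4) = -0.011016+0.171904i   from Y*(Ω₁)=-0.227213-0.343459i, Y(Ω₂)=-0.333386-0.252624i
  term(m=+5) = -0.019591-0.060595i   from Y*(Ω₁)=-0.096715+0.201481i, Y(Ω₂)=-0.206494+0.196357i
Total Σ_m = +0.045206+0.000000i. Multiply by 1.142397: +0.051643+0.000000i. P_5(cos γ) = 0.051643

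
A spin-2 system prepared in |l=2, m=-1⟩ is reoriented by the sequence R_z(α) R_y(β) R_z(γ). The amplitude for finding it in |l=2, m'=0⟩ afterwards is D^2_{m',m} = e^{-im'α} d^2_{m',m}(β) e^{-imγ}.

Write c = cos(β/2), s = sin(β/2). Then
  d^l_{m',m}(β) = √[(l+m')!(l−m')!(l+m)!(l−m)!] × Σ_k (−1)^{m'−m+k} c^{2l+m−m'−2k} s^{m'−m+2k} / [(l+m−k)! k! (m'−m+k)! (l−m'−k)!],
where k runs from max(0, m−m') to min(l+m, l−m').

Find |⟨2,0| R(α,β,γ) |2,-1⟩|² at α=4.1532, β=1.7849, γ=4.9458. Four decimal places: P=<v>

P=0.0647

Split into d^2_{0,-1}(β=1.7849) × two z-phases.
c=cos(1.784900/2)=0.627506, s=sin(1.784900/2)=0.778611; N=√[2·2·1·6]=4.898979
Admissible k: 0..1 (factorial args all ≥0)
  k=0: (−1)^1·4.8990/(2)·0.6275^3·0.7786^1 = -0.471249
  k=1: (−1)^2·4.8990/(2)·0.6275^1·0.7786^3 = +0.725531
d^2_{0,-1}(1.7849) = -0.471249 +0.725531 = +0.254282
|D^2_{0,-1}|² = |d^2_{0,-1}(β)|² = (+0.254282)² = 0.064659 (the z-rotation phases have unit modulus)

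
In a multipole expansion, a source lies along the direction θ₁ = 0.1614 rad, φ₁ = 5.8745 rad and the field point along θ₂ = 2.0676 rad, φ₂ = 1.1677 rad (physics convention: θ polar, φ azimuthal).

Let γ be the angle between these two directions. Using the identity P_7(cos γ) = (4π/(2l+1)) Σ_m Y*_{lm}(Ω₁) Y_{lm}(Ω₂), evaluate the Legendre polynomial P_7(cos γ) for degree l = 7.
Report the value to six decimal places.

-0.161180

Term-by-term m-sum for l=7 (normalisation 4π/15 = 0.837758):
  term(m=-7) = 0.00000 + 0.00000j   from Y*(Ω₁)=-0.00000 - 0.00000j, Y(Ω₂)=-0.06381 - 0.19262j
  term(m=-6) = 0.00001 - 0.00000j   from Y*(Ω₁)=-0.00002 - 0.00002j, Y(Ω₂)=-0.30864 + 0.27235j
  term(m=-5) = -0.00000 - 0.00017j   from Y*(Ω₁)=-0.00021 - 0.00041j, Y(Ω₂)=0.33970 + 0.16187j
  term(m=-4) = 0.00005 - 0.00000j   from Y*(Ω₁)=-0.00030 - 0.00466j, Y(Ω₂)=-0.00041 + 0.00978j
  term(m=-3) = -0.00020 - 0.01185j   from Y*(Ω₁)=0.01155 - 0.03216j, Y(Ω₂)=0.32436 - 0.12265j
  term(m=-2) = -0.02611 + 0.00029j   from Y*(Ω₁)=0.11882 - 0.12667j, Y(Ω₂)=-0.10408 - 0.10850j
  term(m=-1) = -0.00089 - 0.15847j   from Y*(Ω₁)=0.50265 - 0.21768j, Y(Ω₂)=0.11349 - 0.26613j
  term(m=+0) = -0.13811 + 0.00000j   from Y*(Ω₁)=0.72860 + 0.00000j, Y(Ω₂)=-0.18956 + 0.00000j
  term(m=+1) = -0.00089 + 0.15847j   from Y*(Ω₁)=-0.50265 - 0.21768j, Y(Ω₂)=-0.11349 - 0.26613j
  term(m=+2) = -0.02611 - 0.00029j   from Y*(Ω₁)=0.11882 + 0.12667j, Y(Ω₂)=-0.10408 + 0.10850j
  term(m=+3) = -0.00020 + 0.01185j   from Y*(Ω₁)=-0.01155 - 0.03216j, Y(Ω₂)=-0.32436 - 0.12265j
  term(m=+4) = 0.00005 + 0.00000j   from Y*(Ω₁)=-0.00030 + 0.00466j, Y(Ω₂)=-0.00041 - 0.00978j
  term(m=+5) = -0.00000 + 0.00017j   from Y*(Ω₁)=0.00021 - 0.00041j, Y(Ω₂)=-0.33970 + 0.16187j
  term(m=+6) = 0.00001 + 0.00000j   from Y*(Ω₁)=-0.00002 + 0.00002j, Y(Ω₂)=-0.30864 - 0.27235j
  term(m=+7) = 0.00000 - 0.00000j   from Y*(Ω₁)=0.00000 - 0.00000j, Y(Ω₂)=0.06381 - 0.19262j
Σ over m = -0.19239 - 0.00000j; ×(4π/15) → -0.16118 - 0.00000j. Real part: -0.161180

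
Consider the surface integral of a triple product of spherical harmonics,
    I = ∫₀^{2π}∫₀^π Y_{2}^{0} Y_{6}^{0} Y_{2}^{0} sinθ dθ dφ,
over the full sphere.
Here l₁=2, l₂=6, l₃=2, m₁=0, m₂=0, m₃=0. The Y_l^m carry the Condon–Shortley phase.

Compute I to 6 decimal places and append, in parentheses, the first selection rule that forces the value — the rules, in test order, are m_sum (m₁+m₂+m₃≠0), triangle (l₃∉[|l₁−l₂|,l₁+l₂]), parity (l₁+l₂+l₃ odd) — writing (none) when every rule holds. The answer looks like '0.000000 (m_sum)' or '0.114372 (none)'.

l₃=2 ∉ [4,8] — triangle fails ⇒ I = 0

0.000000 (triangle)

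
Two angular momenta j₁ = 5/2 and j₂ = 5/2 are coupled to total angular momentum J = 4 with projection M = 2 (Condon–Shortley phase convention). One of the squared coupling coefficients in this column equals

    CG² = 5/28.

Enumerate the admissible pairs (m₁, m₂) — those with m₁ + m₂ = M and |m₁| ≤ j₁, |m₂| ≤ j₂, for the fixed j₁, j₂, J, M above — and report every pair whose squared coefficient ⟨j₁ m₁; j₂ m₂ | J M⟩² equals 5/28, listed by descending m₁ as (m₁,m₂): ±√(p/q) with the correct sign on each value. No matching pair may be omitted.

Admissible pairs with m₁+m₂ = M = 2: (-1/2,5/2), (1/2,3/2), (3/2,1/2), (5/2,-1/2)
  (m₁,m₂)=(5/2,-1/2): CG² = 9/28, CG = +√(9/28)
  (m₁,m₂)=(3/2,1/2): CG² = 5/28, CG = +√(5/28)   ← matches the target
  (m₁,m₂)=(1/2,3/2): CG² = 5/28, CG = −√(5/28)   ← matches the target
  (m₁,m₂)=(-1/2,5/2): CG² = 9/28, CG = −√(9/28)
Pairs with CG² = 5/28: (3/2,1/2): +√(5/28); (1/2,3/2): −√(5/28)

(3/2,1/2): +√(5/28); (1/2,3/2): −√(5/28)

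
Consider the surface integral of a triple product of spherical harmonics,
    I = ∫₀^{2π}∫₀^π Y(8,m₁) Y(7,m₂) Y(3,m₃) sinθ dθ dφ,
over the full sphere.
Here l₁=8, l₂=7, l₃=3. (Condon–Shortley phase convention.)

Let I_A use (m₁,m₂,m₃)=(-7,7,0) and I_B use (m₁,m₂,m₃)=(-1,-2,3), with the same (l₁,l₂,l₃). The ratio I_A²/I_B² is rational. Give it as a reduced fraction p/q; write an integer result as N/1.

1183/648

l's match ⇒ only the (l;m) 3-j factors differ between A and B.
A: triangle coeff Δ(8,7,3) = 1/5290740; Σ_t [12,12]: t=12:+1/5748019200 = 1/5748019200; (3j)²=91/3876 [(8 7 3; -7 7 0)], sign=-1
B: triangle coeff Δ(8,7,3) = 1/5290740; Σ_t [5,5]: t=5:−1/29030400 = -1/29030400; (3j)²=54/4199 [(8 7 3; -1 -2 3)], sign=-1
I_A²/I_B² = (91/3876)/(54/4199) = 1183/648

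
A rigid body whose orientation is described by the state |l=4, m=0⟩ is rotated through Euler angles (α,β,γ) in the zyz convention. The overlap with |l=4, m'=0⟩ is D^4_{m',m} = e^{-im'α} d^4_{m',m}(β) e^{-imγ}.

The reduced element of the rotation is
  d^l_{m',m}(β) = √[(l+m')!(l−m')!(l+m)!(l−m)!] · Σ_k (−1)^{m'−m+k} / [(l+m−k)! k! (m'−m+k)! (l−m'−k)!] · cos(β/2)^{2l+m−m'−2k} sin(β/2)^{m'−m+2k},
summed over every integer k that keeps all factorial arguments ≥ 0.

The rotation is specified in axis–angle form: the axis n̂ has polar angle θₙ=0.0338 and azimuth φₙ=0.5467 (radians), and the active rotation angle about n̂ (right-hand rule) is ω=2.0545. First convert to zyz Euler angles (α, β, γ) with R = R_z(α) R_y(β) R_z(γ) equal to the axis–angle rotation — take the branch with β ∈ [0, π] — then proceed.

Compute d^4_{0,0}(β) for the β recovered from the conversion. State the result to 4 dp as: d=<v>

Axis–angle → zyz. n̂ = (sinθₙcosφₙ, sinθₙsinφₙ, cosθₙ) = (+0.028868, +0.017568, +0.999429), ω = 2.0545.
R = I cosω + sinω [n̂]ₓ + (1−cosω) n̂n̂ᵀ gives
  R = [-0.463840, -0.884030, +0.057822; +0.885516, -0.464609, +0.000168; +0.026716, +0.051280, +0.998327]
β = atan2(√(R₁₃²+R₂₃²), R₃₃) = 0.057855; α = atan2(R₂₃, R₁₃) mod 2π = 0.002901; γ = atan2(R₃₂, −R₃₁) mod 2π = 2.051093
d^4_{0,0}(β=0.0579) via the finite sum:
c=cos(0.057855/2)=0.999582, s=sin(0.057855/2)=0.028923; N=√[24·24·24·24]=576.000000
The bounds max(0,m−m')=0 and min(l+m,l−m')=4 give 5 terms
  k=0: (−1)^0·576.0000/(576)·0.9996^8·0.0289^0 = +0.996658
  k=1: (−1)^1·576.0000/(36)·0.9996^6·0.0289^2 = -0.013351
  k=2: (−1)^2·576.0000/(16)·0.9996^4·0.0289^4 = +0.000025
  k=3: (−1)^3·576.0000/(36)·0.9996^2·0.0289^6 = -0.000000
  k=4: (−1)^4·576.0000/(576)·0.9996^0·0.0289^8 = +0.000000
d^4_{0,0}(0.0579) = +0.996658 -0.013351 +0.000025 -0.000000 +0.000000 = +0.983332

d=0.9833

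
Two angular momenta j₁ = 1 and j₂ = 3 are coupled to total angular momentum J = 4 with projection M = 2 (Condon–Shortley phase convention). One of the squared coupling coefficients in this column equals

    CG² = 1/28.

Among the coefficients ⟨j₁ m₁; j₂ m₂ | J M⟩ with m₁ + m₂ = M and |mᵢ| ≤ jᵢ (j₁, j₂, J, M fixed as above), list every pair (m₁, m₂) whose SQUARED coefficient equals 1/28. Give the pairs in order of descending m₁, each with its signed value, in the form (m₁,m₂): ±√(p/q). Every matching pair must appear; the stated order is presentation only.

(-1,3): +√(1/28)

Admissible pairs with m₁+m₂ = M = 2: (-1,3), (0,2), (1,1)
  (m₁,m₂)=(1,1): CG² = 15/28, CG = +√(15/28)
  (m₁,m₂)=(0,2): CG² = 3/7, CG = +√(3/7)
  (m₁,m₂)=(-1,3): CG² = 1/28, CG = +√(1/28)   ← matches the target
Pairs with CG² = 1/28: (-1,3): +√(1/28)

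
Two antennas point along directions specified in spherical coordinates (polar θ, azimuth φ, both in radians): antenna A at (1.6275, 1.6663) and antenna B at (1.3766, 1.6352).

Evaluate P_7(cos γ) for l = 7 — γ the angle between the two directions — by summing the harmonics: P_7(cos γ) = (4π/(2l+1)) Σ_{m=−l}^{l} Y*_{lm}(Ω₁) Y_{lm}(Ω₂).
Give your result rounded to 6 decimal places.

0.284837

Expand P_7 via completeness: Σ_{m} conj(Y_{7,m}) at Ω₁ times Y_{7,m} at Ω₂ —
  [-7]  conj(Y_{7,-7})(Ω₁) = +0.306469-0.388006i ; Y_{7,-7}(Ω₂) = +0.190771+0.394096i ; Δ = +0.211377+0.046758i
  [-6]  conj(Y_{7,-6})(Ω₁) = +0.088241+0.056937i ; Y_{7,-6}(Ω₂) = -0.298445+0.121431i ; Δ = -0.033249-0.006277i
  [-5]  conj(Y_{7,-5})(Ω₁) = +0.160296-0.309775i ; Y_{7,-5}(Ω₂) = +0.054484+0.163306i ; Δ = +0.059322+0.009300i
  [-4]  conj(Y_{7,-4})(Ω₁) = +0.113433+0.045572i ; Y_{7,-4}(Ω₂) = -0.319353+0.084140i ; Δ = -0.040059-0.005009i
  [-3]  conj(Y_{7,-3})(Ω₁) = +0.086796-0.294605i ; Y_{7,-3}(Ω₂) = +0.014859+0.075945i ; Δ = +0.023663+0.002214i
  [-2]  conj(Y_{7,-2})(Ω₁) = +0.127114+0.024579i ; Y_{7,-2}(Ω₂) = -0.320044+0.041453i ; Δ = -0.041701-0.002597i
  [-1]  conj(Y_{7,-1})(Ω₁) = +0.027800-0.290202i ; Y_{7,-1}(Ω₂) = +0.002569+0.039832i ; Δ = +0.011631+0.000362i
  [+0]  conj(Y_{7,0})(Ω₁) = +0.131559-0.000000i ; Y_{7,0}(Ω₂) = -0.319000+0.000000i ; Δ = -0.041967+0.000000i
  [+1]  conj(Y_{7,1})(Ω₁) = -0.027800-0.290202i ; Y_{7,1}(Ω₂) = -0.002569+0.039832i ; Δ = +0.011631-0.000362i
  [+2]  conj(Y_{7,2})(Ω₁) = +0.127114-0.024579i ; Y_{7,2}(Ω₂) = -0.320044-0.041453i ; Δ = -0.041701+0.002597i
  [+3]  conj(Y_{7,3})(Ω₁) = -0.086796-0.294605i ; Y_{7,3}(Ω₂) = -0.014859+0.075945i ; Δ = +0.023663-0.002214i
  [+4]  conj(Y_{7,4})(Ω₁) = +0.113433-0.045572i ; Y_{7,4}(Ω₂) = -0.319353-0.084140i ; Δ = -0.040059+0.005009i
  [+5]  conj(Y_{7,5})(Ω₁) = -0.160296-0.309775i ; Y_{7,5}(Ω₂) = -0.054484+0.163306i ; Δ = +0.059322-0.009300i
  [+6]  conj(Y_{7,6})(Ω₁) = +0.088241-0.056937i ; Y_{7,6}(Ω₂) = -0.298445-0.121431i ; Δ = -0.033249+0.006277i
  [+7]  conj(Y_{7,7})(Ω₁) = -0.306469-0.388006i ; Y_{7,7}(Ω₂) = -0.190771+0.394096i ; Δ = +0.211377-0.046758i
Σ over m = +0.339999+0.000000i; ×(4π/15) → +0.284837+0.000000i. Real part: 0.284837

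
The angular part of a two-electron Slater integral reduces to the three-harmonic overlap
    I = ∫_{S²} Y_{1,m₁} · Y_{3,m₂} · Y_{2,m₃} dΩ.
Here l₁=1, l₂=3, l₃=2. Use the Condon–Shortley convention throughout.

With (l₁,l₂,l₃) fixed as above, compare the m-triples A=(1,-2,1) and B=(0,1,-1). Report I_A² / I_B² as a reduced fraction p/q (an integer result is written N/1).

5/4

l's match ⇒ only the (l;m) 3-j factors differ between A and B.
A: triangle coeff Δ(1,3,2) = 1/105; Σ_t [0,0]: t=0:+1/12 = 1/12; (3j)²=2/21 [(1 3 2; 1 -2 1)], sign=-1
B: triangle coeff Δ(1,3,2) = 1/105; Σ_t [1,1]: t=1:−1/6 = -1/6; (3j)²=8/105 [(1 3 2; 0 1 -1)], sign=+1
I_A²/I_B² = (2/21)/(8/105) = 5/4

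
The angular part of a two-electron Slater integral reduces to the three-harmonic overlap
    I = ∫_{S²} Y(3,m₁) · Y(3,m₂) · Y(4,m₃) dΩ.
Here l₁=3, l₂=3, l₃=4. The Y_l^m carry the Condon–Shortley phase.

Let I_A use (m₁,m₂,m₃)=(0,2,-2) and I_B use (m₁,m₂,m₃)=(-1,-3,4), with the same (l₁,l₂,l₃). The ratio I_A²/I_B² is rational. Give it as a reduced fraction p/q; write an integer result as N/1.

1/14

l's match ⇒ only the (l;m) 3-j factors differ between A and B.
A: triangle coeff Δ(3,3,4) = 1/34650; Σ_t [1,2]: t=1:−1/96 t=2:+1/72 = 1/288; (3j)²=1/462 [(3 3 4; 0 2 -2)], sign=+1
B: triangle coeff Δ(3,3,4) = 1/34650; Σ_t [0,0]: t=0:+1/1152 = 1/1152; (3j)²=1/33 [(3 3 4; -1 -3 4)], sign=+1
I_A²/I_B² = (1/462)/(1/33) = 1/14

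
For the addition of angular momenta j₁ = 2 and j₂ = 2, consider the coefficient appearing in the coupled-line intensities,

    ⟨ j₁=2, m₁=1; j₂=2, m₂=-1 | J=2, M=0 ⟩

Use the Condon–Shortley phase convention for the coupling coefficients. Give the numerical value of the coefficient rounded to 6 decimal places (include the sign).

+0.267261  (= +√(1/14))

triangle: 2!·2!·2!/7! = 8/5040
(j±m)!: 3!·1!·1!·3!·2!·2! = 144
prefactor² = (2J+1)·Δ·N² = 8/7
  k=0: +1/(0!·2!·1!·1!·1!·1!) = 1/2
  k=1: −1/(1!·1!·0!·0!·2!·2!) = -1/4
Σ = 1/4  ⇒  CG² = 8/7·(1/4)² = 1/14
CG = +√(1/14) = +0.267261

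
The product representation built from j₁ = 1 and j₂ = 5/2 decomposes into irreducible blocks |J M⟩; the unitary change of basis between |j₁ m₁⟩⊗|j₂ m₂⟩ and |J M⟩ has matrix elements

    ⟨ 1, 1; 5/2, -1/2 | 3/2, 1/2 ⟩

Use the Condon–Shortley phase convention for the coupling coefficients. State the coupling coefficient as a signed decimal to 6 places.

√[4·2!0!3!/6! · 2!0!2!3!2!1!] = √(16/5)
  +(−1)^0/∏(0,2,0,2,0,1)! = 1/4  (running 1/4)
⟨..|..⟩ = √(16/5)·(1/4) = +0.447214

+√(1/5) ≈ +0.447214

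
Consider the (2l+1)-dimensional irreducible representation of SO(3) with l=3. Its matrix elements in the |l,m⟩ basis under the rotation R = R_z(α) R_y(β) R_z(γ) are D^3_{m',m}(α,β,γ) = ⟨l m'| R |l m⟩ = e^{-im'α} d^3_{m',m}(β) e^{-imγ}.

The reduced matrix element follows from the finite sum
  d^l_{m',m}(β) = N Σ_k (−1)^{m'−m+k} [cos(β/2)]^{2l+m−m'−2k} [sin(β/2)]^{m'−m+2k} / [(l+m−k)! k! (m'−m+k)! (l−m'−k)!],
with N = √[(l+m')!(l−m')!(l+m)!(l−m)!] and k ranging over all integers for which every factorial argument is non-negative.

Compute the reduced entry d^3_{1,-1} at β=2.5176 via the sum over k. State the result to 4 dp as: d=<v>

d=0.1729

d^3_{1,-1}(β=2.5176) via the finite sum:
With c≡cos(β/2)=0.306959 and s≡sin(β/2)=0.951723, N=[24·2·2·24]^{1/2}=48.000000
k: max(0,(-1)−(1))=0 … min(3+(-1),3−(1))=2
  k=0: (−1)^2·48.0000/(8)·0.3070^4·0.9517^2 = +0.048250
  k=1: (−1)^3·48.0000/(6)·0.3070^2·0.9517^4 = -0.618433
  k=2: (−1)^4·48.0000/(48)·0.3070^0·0.9517^6 = +0.743126
d^3_{1,-1}(2.5176) = +0.048250 -0.618433 +0.743126 = +0.172942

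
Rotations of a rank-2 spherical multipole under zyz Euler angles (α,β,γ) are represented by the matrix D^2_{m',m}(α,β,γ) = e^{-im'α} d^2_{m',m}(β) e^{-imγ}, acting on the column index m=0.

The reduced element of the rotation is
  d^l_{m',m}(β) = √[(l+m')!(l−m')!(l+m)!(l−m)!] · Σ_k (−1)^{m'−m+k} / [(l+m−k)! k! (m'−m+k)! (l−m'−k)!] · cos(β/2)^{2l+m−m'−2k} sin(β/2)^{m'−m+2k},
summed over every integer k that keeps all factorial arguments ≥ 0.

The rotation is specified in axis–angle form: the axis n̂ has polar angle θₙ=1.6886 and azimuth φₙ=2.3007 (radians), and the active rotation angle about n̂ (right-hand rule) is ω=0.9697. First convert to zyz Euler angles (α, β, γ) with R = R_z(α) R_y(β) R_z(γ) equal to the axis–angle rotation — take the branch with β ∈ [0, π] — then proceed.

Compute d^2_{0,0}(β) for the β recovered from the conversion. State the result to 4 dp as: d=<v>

d=-0.0100

Axis–angle → zyz. n̂ = (sinθₙcosφₙ, sinθₙsinφₙ, cosθₙ) = (-0.662176, +0.740074, -0.117531), ω = 0.9697.
R = I cosω + sinω [n̂]ₓ + (1−cosω) n̂n̂ᵀ gives
  R = [+0.756045, -0.115978, +0.644162; -0.309838, +0.803501, +0.508318; -0.576539, -0.583897, +0.571548]
β = atan2(√(R₁₃²+R₂₃²), R₃₃) = 0.962405; α = atan2(R₂₃, R₁₃) mod 2π = 0.668068; γ = atan2(R₃₂, −R₃₁) mod 2π = 5.491446
d^2_{0,0}(β=0.9624) via the finite sum:
With c≡cos(β/2)=0.886439 and s≡sin(β/2)=0.462845, N=[2·2·2·2]^{1/2}=4.000000
k∈{0,1,2} keeps every argument non-negative
  k=0: (−1)^0·4.0000/(4)·0.8864^4·0.4628^0 = +0.617441
  k=1: (−1)^1·4.0000/(1)·0.8864^2·0.4628^2 = -0.673332
  k=2: (−1)^2·4.0000/(4)·0.8864^0·0.4628^4 = +0.045893
d^2_{0,0}(0.9624) = +0.617441 -0.673332 +0.045893 = -0.009999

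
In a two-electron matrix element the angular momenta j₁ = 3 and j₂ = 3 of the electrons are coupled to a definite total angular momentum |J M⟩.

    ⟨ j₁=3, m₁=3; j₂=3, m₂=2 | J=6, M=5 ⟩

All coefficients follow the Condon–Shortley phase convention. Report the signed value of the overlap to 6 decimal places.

+0.707107

j₁+j₂−J=0  J+j₁−j₂=6  J−j₁+j₂=6  j₁+j₂+J+1=13
(j₁±m₁, j₂±m₂, J±M) = (6,0,5,1,11,1)
P² = 3732480000
sum k=0..0:
  [0] +1/86400 = 1/86400
S = 1/86400
C² = P²·S² = 1/2 ; C = +0.707107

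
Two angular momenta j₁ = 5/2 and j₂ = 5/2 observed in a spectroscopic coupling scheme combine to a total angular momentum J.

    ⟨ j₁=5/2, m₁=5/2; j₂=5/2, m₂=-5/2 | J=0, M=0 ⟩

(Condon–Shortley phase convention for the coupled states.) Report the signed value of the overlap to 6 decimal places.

+√(1/6) ≈ +0.408248

j₁+j₂−J=5  J+j₁−j₂=0  J−j₁+j₂=0  j₁+j₂+J+1=6
(j₁±m₁, j₂±m₂, J±M) = (5,0,0,5,0,0)
P² = 2400
sum k=0..0:
  [0] +1/120 = 1/120
S = 1/120
C² = P²·S² = 1/6 ; C = +0.408248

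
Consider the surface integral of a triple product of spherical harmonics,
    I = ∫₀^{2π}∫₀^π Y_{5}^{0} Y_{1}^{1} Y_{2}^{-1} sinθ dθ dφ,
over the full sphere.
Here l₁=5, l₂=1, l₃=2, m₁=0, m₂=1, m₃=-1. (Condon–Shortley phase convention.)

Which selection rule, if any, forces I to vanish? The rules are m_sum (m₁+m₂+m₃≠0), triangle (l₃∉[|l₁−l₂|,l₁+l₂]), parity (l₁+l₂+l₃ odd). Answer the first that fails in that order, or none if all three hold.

Σmᵢ = 0  ✓
l₃∈[|l₁−l₂|,l₁+l₂]=[4,6] required, l₃=2 fails  ✗
Σlᵢ = 8 ⇒ even

triangle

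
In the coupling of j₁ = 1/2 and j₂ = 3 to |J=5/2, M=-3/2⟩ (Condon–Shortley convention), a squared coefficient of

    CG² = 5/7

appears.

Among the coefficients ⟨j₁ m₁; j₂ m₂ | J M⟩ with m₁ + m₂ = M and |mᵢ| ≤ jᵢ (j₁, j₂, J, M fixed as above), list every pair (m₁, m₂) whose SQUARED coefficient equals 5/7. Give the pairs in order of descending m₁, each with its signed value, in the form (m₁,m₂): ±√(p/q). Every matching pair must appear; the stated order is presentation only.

Admissible pairs with m₁+m₂ = M = -3/2: (-1/2,-1), (1/2,-2)
  (m₁,m₂)=(1/2,-2): CG² = 5/7, CG = +√(5/7)   ← matches the target
  (m₁,m₂)=(-1/2,-1): CG² = 2/7, CG = −√(2/7)
Pairs with CG² = 5/7: (1/2,-2): +√(5/7)

(1/2,-2): +√(5/7)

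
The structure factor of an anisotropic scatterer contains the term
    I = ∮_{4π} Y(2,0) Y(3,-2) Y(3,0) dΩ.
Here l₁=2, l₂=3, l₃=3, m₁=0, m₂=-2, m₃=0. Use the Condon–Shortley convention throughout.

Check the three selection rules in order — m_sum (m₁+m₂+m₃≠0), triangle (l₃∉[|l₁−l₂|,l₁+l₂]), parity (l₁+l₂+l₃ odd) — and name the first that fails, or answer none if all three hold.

m_sum

azimuthal sum: 0 − 2 + 0 = -2  ✗
1 ≤ 3 ≤ 5 (triangle on l)
L = 2 + 3 + 3 = 8 (even)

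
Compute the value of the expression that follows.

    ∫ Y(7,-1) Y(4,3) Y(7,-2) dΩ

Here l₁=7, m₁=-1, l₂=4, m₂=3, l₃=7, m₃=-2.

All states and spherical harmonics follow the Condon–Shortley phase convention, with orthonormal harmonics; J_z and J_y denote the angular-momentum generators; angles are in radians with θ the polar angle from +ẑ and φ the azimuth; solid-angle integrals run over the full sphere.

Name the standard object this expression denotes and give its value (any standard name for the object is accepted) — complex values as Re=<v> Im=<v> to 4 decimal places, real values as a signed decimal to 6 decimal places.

Gaunt coefficient, -0.033455

This is a Gaunt coefficient — the integral of a triple product of spherical harmonics over the sphere.
Rules hold: Σm=0, L=18 even, 3≤7≤11.
N = 15·9·15 = 2025
Δ = 4!·10!·4!/19! = 1/58198140
Racah Σ t=0..4: t=0:+1/17418240 t=1:−1/622080 t=2:+1/230400 t=3:−1/622080 t=4:+1/17418240 = 1/806400
⇒ 3j(7 4 7; 0 0 0)² = 2268/230945, sgn -1
Racah Σ t=3..4: t=3:−1/2073600 t=4:+1/2488320 = -1/12441600
⇒ 3j(7 4 7; -1 3 -2)² = 98/138567, sgn +1
4πI² = N·(3j₀)²·(3jₘ)² = 30005640/2133423721
I = -1·√(0.0140645/4π) = -0.03345476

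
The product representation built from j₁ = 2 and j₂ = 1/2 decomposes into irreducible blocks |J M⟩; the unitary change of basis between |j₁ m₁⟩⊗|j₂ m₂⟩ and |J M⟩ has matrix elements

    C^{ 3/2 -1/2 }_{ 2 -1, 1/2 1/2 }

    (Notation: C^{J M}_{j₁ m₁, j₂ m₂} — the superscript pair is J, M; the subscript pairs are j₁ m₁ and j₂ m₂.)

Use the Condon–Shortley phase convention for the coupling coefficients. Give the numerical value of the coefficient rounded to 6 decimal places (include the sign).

triangle: 1!·3!·0!/5! = 6/120
(j±m)!: 1!·3!·1!·0!·1!·2! = 12
prefactor² = (2J+1)·Δ·N² = 12/5
  k=1: −1/(1!·0!·2!·0!·1!·0!) = -1/2
Σ = -1/2  ⇒  CG² = 12/5·(-1/2)² = 3/5
CG = −√(3/5) = -0.774597

−√(3/5) = -0.774597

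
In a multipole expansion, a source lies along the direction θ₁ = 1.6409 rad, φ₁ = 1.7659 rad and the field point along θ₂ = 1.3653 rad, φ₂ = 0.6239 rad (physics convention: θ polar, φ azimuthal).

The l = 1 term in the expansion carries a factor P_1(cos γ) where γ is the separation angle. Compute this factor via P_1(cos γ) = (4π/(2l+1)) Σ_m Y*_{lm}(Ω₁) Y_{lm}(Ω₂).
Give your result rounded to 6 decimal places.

Term-by-term m-sum for l=1 (normalisation 4π/3 = 4.188790):
  term(m=-1) = +0.048466+0.106014i   from Y*(Ω₁)=-0.066816+0.338107i, Y(Ω₂)=+0.274505-0.197593i
  term(m=+0) = -0.003412-0.000000i   from Y*(Ω₁)=-0.034225-0.000000i, Y(Ω₂)=+0.099701+0.000000i
  term(m=+1) = +0.048466-0.106014i   from Y*(Ω₁)=+0.066816+0.338107i, Y(Ω₂)=-0.274505-0.197593i
Σ over m = +0.093520+0.000000i; ×(4π/3) → +0.391735+0.000000i. Real part: 0.391735

0.391735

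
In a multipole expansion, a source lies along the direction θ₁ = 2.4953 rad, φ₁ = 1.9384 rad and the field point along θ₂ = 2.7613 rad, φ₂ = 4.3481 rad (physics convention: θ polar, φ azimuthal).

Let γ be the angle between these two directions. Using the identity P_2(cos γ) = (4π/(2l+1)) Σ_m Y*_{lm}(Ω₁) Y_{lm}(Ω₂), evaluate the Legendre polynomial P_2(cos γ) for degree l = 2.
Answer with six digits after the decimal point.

-0.004079

Addition theorem: P_2(cos γ) = (4π/5) Σ_m Y*_{lm}(Ω₁) Y_{lm}(Ω₂), m = −2…2:
  [-2]  conj(Y_{2,-2})(Ω₁) = -0.10391 - 0.09397j ; Y_{2,-2}(Ω₂) = -0.03971 - 0.03544j ; Δ = 0.00080 + 0.00741j
  [-1]  conj(Y_{2,-1})(Ω₁) = 0.13348 - 0.34661j ; Y_{2,-1}(Ω₂) = 0.09487 - 0.24880j ; Δ = -0.07357 - 0.06609j
  [+0]  conj(Y_{2,0})(Ω₁) = 0.28762 + 0.00000j ; Y_{2,0}(Ω₂) = 0.50042 + 0.00000j ; Δ = 0.14393 + 0.00000j
  [+1]  conj(Y_{2,1})(Ω₁) = -0.13348 - 0.34661j ; Y_{2,1}(Ω₂) = -0.09487 - 0.24880j ; Δ = -0.07357 + 0.06609j
  [+2]  conj(Y_{2,2})(Ω₁) = -0.10391 + 0.09397j ; Y_{2,2}(Ω₂) = -0.03971 + 0.03544j ; Δ = 0.00080 - 0.00741j
Accumulated sum -0.00162 + 0.00000j; after 4π/(2l+1) scaling, -0.00408 + 0.00000j ⇒ P_2 = -0.004079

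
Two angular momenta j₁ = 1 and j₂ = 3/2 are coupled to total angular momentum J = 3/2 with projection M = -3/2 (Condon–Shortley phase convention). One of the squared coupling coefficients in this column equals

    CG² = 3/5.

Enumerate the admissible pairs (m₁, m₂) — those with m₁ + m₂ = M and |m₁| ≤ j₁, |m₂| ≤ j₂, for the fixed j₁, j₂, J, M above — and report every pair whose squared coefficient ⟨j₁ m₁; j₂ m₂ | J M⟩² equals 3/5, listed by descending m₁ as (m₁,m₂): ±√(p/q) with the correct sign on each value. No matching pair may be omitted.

(0,-3/2): +√(3/5)

Admissible pairs with m₁+m₂ = M = -3/2: (-1,-1/2), (0,-3/2)
  (m₁,m₂)=(0,-3/2): CG² = 3/5, CG = +√(3/5)   ← matches the target
  (m₁,m₂)=(-1,-1/2): CG² = 2/5, CG = −√(2/5)
Pairs with CG² = 3/5: (0,-3/2): +√(3/5)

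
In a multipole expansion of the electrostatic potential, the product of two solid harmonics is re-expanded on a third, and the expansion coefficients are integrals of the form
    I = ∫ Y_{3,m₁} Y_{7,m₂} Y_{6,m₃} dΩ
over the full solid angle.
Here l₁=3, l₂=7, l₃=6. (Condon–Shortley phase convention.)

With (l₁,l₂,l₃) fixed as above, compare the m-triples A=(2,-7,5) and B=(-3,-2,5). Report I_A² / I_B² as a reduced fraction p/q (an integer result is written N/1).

1001/75

l's match ⇒ only the (l;m) 3-j factors differ between A and B.
A: triangle coeff Δ(3,7,6) = 1/2042040; Σ_t [0,0]: t=0:+1/87091200 = 1/87091200; (3j)²=11/408 [(3 7 6; 2 -7 5)], sign=-1
B: triangle coeff Δ(3,7,6) = 1/2042040; Σ_t [4,4]: t=4:+1/17418240 = 1/17418240; (3j)²=25/12376 [(3 7 6; -3 -2 5)], sign=-1
I_A²/I_B² = (11/408)/(25/12376) = 1001/75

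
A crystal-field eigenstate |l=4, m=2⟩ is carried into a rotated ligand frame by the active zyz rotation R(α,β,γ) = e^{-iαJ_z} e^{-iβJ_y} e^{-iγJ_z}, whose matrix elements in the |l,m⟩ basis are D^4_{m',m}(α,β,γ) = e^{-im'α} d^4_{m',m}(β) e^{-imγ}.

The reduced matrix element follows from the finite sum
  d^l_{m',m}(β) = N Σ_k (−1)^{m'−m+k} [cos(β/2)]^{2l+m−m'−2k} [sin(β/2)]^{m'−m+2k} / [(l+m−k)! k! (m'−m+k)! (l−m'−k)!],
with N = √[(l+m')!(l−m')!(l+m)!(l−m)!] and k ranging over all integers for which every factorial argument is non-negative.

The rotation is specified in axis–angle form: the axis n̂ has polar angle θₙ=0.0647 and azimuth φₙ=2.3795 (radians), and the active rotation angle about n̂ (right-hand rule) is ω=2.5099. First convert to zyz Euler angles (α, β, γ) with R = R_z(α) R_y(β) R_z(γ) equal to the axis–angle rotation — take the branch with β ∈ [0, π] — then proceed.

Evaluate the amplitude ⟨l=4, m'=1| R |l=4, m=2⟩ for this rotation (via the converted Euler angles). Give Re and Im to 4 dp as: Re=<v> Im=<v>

Axis–angle → zyz. n̂ = (sinθₙcosφₙ, sinθₙsinφₙ, cosθₙ) = (-0.046771, +0.044640, +0.997908), ω = 2.5099.
R = I cosω + sinω [n̂]ₓ + (1−cosω) n̂n̂ᵀ gives
  R = [-0.803076, -0.593049, -0.057979; +0.585503, -0.803428, +0.108116; -0.110700, +0.052878, +0.992446]
β = atan2(√(R₁₃²+R₂₃²), R₃₃) = 0.122991; α = atan2(R₂₃, R₁₃) mod 2π = 2.063035; γ = atan2(R₃₂, −R₃₁) mod 2π = 0.445627
D^4_{1,2}(2.0630,0.1230,0.4456) = e^{-i·1·2.0630}·d^4_{1,2}(0.1230)·e^{-i·2·0.4456}. Compute d first:
Half-angle: c=0.998110, s=0.061457. N=√(120·6·720·2)=1018.233765
The bounds max(0,m−m')=1 and min(l+m,l−m')=3 give 3 terms
  k=1: (−1)^0·1018.2338/(240)·0.9981^7·0.0615^1 = +0.257308
  k=2: (−1)^1·1018.2338/(48)·0.9981^5·0.0615^3 = -0.004878
  k=3: (−1)^2·1018.2338/(72)·0.9981^3·0.0615^5 = +0.000012
d^4_{1,2}(0.1230) = +0.257308 -0.004878 +0.000012 = +0.252443
D = (-0.472600-0.881277i)·(+0.252443)·(+0.628436-0.777861i) = -0.248027-0.047007i

Re=-0.2480 Im=-0.0470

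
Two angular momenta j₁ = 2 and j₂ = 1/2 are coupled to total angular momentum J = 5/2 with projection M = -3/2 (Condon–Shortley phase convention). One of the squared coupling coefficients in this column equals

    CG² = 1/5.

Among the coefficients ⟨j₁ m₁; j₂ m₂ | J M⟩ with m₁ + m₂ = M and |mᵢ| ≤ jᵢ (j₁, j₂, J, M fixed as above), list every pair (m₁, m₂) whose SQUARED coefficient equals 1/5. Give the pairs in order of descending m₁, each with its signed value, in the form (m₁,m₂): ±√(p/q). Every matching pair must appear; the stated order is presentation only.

Admissible pairs with m₁+m₂ = M = -3/2: (-2,1/2), (-1,-1/2)
  (m₁,m₂)=(-1,-1/2): CG² = 4/5, CG = +√(4/5)
  (m₁,m₂)=(-2,1/2): CG² = 1/5, CG = +√(1/5)   ← matches the target
Pairs with CG² = 1/5: (-2,1/2): +√(1/5)

(-2,1/2): +√(1/5)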